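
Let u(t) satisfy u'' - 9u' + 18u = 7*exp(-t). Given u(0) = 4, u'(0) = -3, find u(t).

u = -14*exp(6*t)/3 + exp(-t)/4 + 101*exp(3*t)/12

Characteristic equation r² - 9r + 18 = 0 factors as (r - 6)(r - 3) = 0, so r = 6, 3.
Hence u_h = C1*exp(6*t) + C2*exp(3*t).
Try u_p = A*exp(-t). Substituting into the equation and dividing by exp(-t) gives A = 1/4, so u_p = exp(-t)/4.
General solution: u = exp(-t)/4 + C1*exp(6*t) + C2*exp(3*t).
Apply the initial conditions: u(0) = 1/4 + C1 + C2 = 4 and u'(0) = -1/4 + 3*C2 + 6*C1 = -3. Solving gives C1 = -14/3, C2 = 101/12.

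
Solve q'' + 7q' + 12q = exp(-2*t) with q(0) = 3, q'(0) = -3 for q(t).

Characteristic equation r² + 7r + 12 = 0 factors as (r + 3)(r + 4) = 0, so r = -3, -4.
Hence q_h = C1*exp(-3*t) + C2*exp(-4*t).
Try q_p = A*exp(-2*t). Substituting into the equation and dividing by exp(-2*t) gives A = 1/2, so q_p = exp(-2*t)/2.
General solution: q = exp(-2*t)/2 + C1*exp(-3*t) + C2*exp(-4*t).
Apply the initial conditions: q(0) = 1/2 + C1 + C2 = 3 and q'(0) = -1 - 4*C2 - 3*C1 = -3. Solving gives C1 = 8, C2 = -11/2.

q = exp(-2*t)/2 + 8*exp(-3*t) - 11*exp(-4*t)/2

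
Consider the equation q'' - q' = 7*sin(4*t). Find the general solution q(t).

q = C2 - 7*sin(4*t)/17 + 7*cos(4*t)/68 + C1*exp(t)

Characteristic equation r² - r = 0 factors as (r - 1)r = 0, so r = 1, 0.
Hence q_h = C1*exp(t) + C2.
Try q_p = A*cos(4*t) + B*sin(4*t). Substituting and equating the coefficients of cos(4t) and sin(4t) gives A = 7/68, B = -7/17, so q_p = -7*sin(4*t)/17 + 7*cos(4*t)/68.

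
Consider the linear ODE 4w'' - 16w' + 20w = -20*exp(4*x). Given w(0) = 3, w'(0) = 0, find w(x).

w = -exp(4*x) - 4*exp(2*x)*sin(x) + 4*cos(x)*exp(2*x)

Divide through by 4: w'' - 4w' + 5w = -5*exp(4*x).
Characteristic equation r² - 4r + 5 = 0 has discriminant (-4)² - 4·(5) = -4 < 0, so r = 2 ± i.
Hence w_h = C1*cos(x)*exp(2*x) + C2*exp(2*x)*sin(x).
Try w_p = A*exp(4*x). Substituting into the equation and dividing by exp(4*x) gives A = -1, so w_p = -exp(4*x).
General solution: w = -exp(4*x) + C1*cos(x)*exp(2*x) + C2*exp(2*x)*sin(x).
Apply the initial conditions: w(0) = -1 + C1 = 3 and w'(0) = -4 + C2 + 2*C1 = 0. Solving gives C1 = 4, C2 = -4.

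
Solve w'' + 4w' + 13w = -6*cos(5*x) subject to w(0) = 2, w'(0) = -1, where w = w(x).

w = -15*sin(5*x)/68 + 9*cos(5*x)/68 + 87*exp(-2*x)*sin(3*x)/68 + 127*cos(3*x)*exp(-2*x)/68

Characteristic equation r² + 4r + 13 = 0 has discriminant (4)² - 4·(13) = -36 < 0, so r = -2 ± 3i.
Hence w_h = C1*cos(3*x)*exp(-2*x) + C2*exp(-2*x)*sin(3*x).
Try w_p = A*cos(5*x) + B*sin(5*x). Substituting and equating the coefficients of cos(5x) and sin(5x) gives A = 9/68, B = -15/68, so w_p = -15*sin(5*x)/68 + 9*cos(5*x)/68.
General solution: w = -15*sin(5*x)/68 + 9*cos(5*x)/68 + C1*cos(3*x)*exp(-2*x) + C2*exp(-2*x)*sin(3*x).
Apply the initial conditions: w(0) = 9/68 + C1 = 2 and w'(0) = -75/68 - 2*C1 + 3*C2 = -1. Solving gives C1 = 127/68, C2 = 87/68.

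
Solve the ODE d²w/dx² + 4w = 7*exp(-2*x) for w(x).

w = 7*exp(-2*x)/8 + C1*cos(2*x) + C2*sin(2*x)

Characteristic equation r² + 4 = 0 has discriminant (0)² - 4·(4) = -16 < 0, so r = ± 2i.
Hence w_h = C1*cos(2*x) + C2*sin(2*x).
Try w_p = A*exp(-2*x). Substituting into the equation and dividing by exp(-2*x) gives A = 7/8, so w_p = 7*exp(-2*x)/8.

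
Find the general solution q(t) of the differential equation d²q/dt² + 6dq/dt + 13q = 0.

Characteristic equation r² + 6r + 13 = 0 has discriminant (6)² - 4·(13) = -16 < 0, so r = -3 ± 2i.
Hence q_h = C1*cos(2*t)*exp(-3*t) + C2*exp(-3*t)*sin(2*t).

q = C1*cos(2*t)*exp(-3*t) + C2*exp(-3*t)*sin(2*t)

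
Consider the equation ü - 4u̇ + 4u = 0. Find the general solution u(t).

Characteristic equation r² - 4r + 4 = 0 has discriminant (-4)² - 4·(4) = 0, so r = 2 is a repeated root.
Hence u_h = (C1 + C2*t)*exp(2*t).

u = C1*exp(2*t) + C2*t*exp(2*t)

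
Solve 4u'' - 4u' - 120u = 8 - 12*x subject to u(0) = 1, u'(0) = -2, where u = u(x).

Divide through by 4: u'' - u' - 30u = 2 - 3*x.
Characteristic equation r² - r - 30 = 0 factors as (r + 5)(r - 6) = 0, so r = -5, 6.
Hence u_h = C1*exp(-5*x) + C2*exp(6*x).
For the particular solution try u_p = A0 + A1*x. Substituting and matching coefficients of each power of x gives A0 = -7/100, A1 = 1/10, so u_p = -7/100 + x/10.
General solution: u = -7/100 + x/10 + C1*exp(-5*x) + C2*exp(6*x).
Apply the initial conditions: u(0) = -7/100 + C1 + C2 = 1 and u'(0) = 1/10 - 5*C1 + 6*C2 = -2. Solving gives C1 = 213/275, C2 = 13/44.

u = -7/100 + x/10 + 13*exp(6*x)/44 + 213*exp(-5*x)/275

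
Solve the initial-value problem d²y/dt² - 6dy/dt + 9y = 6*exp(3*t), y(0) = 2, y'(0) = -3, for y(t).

y = 2*exp(3*t) - 9*t*exp(3*t) + 3*t**2*exp(3*t)

Characteristic equation r² - 6r + 9 = 0 has discriminant (-6)² - 4·(9) = 0, so r = 3 is a repeated root.
Hence y_h = (C1 + C2*t)*exp(3*t).
Since exp(3*t) solves the homogeneous equation (r = 3 is a root of multiplicity 2), multiply the trial by t^2. Try y_p = A*t^2*exp(3*t). Substituting into the equation and dividing by exp(3*t) gives A = 3, so y_p = 3*t^2*exp(3*t).
General solution: y = C1*exp(3*t) + 3*t^2*exp(3*t) + C2*t*exp(3*t).
Apply the initial conditions: y(0) = C1 = 2 and y'(0) = C2 + 3*C1 = -3. Solving gives C1 = 2, C2 = -9.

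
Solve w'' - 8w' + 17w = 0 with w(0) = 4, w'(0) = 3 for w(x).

w = -13*exp(4*x)*sin(x) + 4*cos(x)*exp(4*x)

Characteristic equation r² - 8r + 17 = 0 has discriminant (-8)² - 4·(17) = -4 < 0, so r = 4 ± i.
Hence w_h = C1*cos(x)*exp(4*x) + C2*exp(4*x)*sin(x).
Apply the initial conditions: w(0) = C1 = 4 and w'(0) = C2 + 4*C1 = 3. Solving gives C1 = 4, C2 = -13.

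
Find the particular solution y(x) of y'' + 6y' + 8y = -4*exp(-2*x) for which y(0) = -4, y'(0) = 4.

y = -5*exp(-2*x) - 2*x*exp(-2*x) + exp(-4*x)

Characteristic equation r² + 6r + 8 = 0 factors as (r + 4)(r + 2) = 0, so r = -4, -2.
Hence y_h = C1*exp(-4*x) + C2*exp(-2*x).
Since exp(-2*x) solves the homogeneous equation (r = -2 is a root of multiplicity 1), multiply the trial by x. Try y_p = A*x*exp(-2*x). Substituting into the equation and dividing by exp(-2*x) gives A = -2, so y_p = -2*x*exp(-2*x).
General solution: y = C1*exp(-4*x) + C2*exp(-2*x) - 2*x*exp(-2*x).
Apply the initial conditions: y(0) = C1 + C2 = -4 and y'(0) = -2 - 4*C1 - 2*C2 = 4. Solving gives C1 = 1, C2 = -5.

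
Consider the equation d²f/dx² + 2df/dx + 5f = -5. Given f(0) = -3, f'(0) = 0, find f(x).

Characteristic equation r² + 2r + 5 = 0 has discriminant (2)² - 4·(5) = -16 < 0, so r = -1 ± 2i.
Hence f_h = C1*cos(2*x)*exp(-x) + C2*exp(-x)*sin(2*x).
For the particular solution try f_p = A0. Substituting and matching coefficients of each power of x gives A0 = -1, so f_p = -1.
General solution: f = -1 + C1*cos(2*x)*exp(-x) + C2*exp(-x)*sin(2*x).
Apply the initial conditions: f(0) = -1 + C1 = -3 and f'(0) = -C1 + 2*C2 = 0. Solving gives C1 = -2, C2 = -1.

f = -1 - exp(-x)*sin(2*x) - 2*cos(2*x)*exp(-x)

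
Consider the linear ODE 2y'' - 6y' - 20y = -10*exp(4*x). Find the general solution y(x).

y = 5*exp(4*x)/6 + C1*exp(-2*x) + C2*exp(5*x)

Divide through by 2: y'' - 3y' - 10y = -5*exp(4*x).
Characteristic equation r² - 3r - 10 = 0 factors as (r + 2)(r - 5) = 0, so r = -2, 5.
Hence y_h = C1*exp(-2*x) + C2*exp(5*x).
Try y_p = A*exp(4*x). Substituting into the equation and dividing by exp(4*x) gives A = 5/6, so y_p = 5*exp(4*x)/6.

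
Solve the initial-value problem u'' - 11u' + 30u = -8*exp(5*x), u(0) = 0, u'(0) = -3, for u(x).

u = -11*exp(6*x) + 11*exp(5*x) + 8*x*exp(5*x)

Characteristic equation r² - 11r + 30 = 0 factors as (r - 5)(r - 6) = 0, so r = 5, 6.
Hence u_h = C1*exp(5*x) + C2*exp(6*x).
Since exp(5*x) solves the homogeneous equation (r = 5 is a root of multiplicity 1), multiply the trial by x. Try u_p = A*x*exp(5*x). Substituting into the equation and dividing by exp(5*x) gives A = 8, so u_p = 8*x*exp(5*x).
General solution: u = C1*exp(5*x) + C2*exp(6*x) + 8*x*exp(5*x).
Apply the initial conditions: u(0) = C1 + C2 = 0 and u'(0) = 8 + 5*C1 + 6*C2 = -3. Solving gives C1 = 11, C2 = -11.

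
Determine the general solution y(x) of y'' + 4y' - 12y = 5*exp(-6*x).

y = C1*exp(2*x) + C2*exp(-6*x) - 5*x*exp(-6*x)/8

Characteristic equation r² + 4r - 12 = 0 factors as (r - 2)(r + 6) = 0, so r = 2, -6.
Hence y_h = C1*exp(2*x) + C2*exp(-6*x).
Since exp(-6*x) solves the homogeneous equation (r = -6 is a root of multiplicity 1), multiply the trial by x. Try y_p = A*x*exp(-6*x). Substituting into the equation and dividing by exp(-6*x) gives A = -5/8, so y_p = -5*x*exp(-6*x)/8.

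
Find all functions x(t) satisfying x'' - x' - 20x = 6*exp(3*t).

x = -3*exp(3*t)/7 + C1*exp(-4*t) + C2*exp(5*t)

Characteristic equation r² - r - 20 = 0 factors as (r + 4)(r - 5) = 0, so r = -4, 5.
Hence x_h = C1*exp(-4*t) + C2*exp(5*t).
Try x_p = A*exp(3*t). Substituting into the equation and dividing by exp(3*t) gives A = -3/7, so x_p = -3*exp(3*t)/7.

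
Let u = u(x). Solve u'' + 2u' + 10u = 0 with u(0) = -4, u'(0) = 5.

Characteristic equation r² + 2r + 10 = 0 has discriminant (2)² - 4·(10) = -36 < 0, so r = -1 ± 3i.
Hence u_h = C1*cos(3*x)*exp(-x) + C2*exp(-x)*sin(3*x).
Apply the initial conditions: u(0) = C1 = -4 and u'(0) = -C1 + 3*C2 = 5. Solving gives C1 = -4, C2 = 1/3.

u = -4*cos(3*x)*exp(-x) + exp(-x)*sin(3*x)/3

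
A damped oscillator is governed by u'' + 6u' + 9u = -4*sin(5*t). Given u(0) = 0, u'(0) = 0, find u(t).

u = -30*exp(-3*t)/289 + 16*sin(5*t)/289 + 30*cos(5*t)/289 - 10*t*exp(-3*t)/17

Characteristic equation r² + 6r + 9 = 0 has discriminant (6)² - 4·(9) = 0, so r = -3 is a repeated root.
Hence u_h = (C1 + C2*t)*exp(-3*t).
Try u_p = A*cos(5*t) + B*sin(5*t). Substituting and equating the coefficients of cos(5t) and sin(5t) gives A = 30/289, B = 16/289, so u_p = 16*sin(5*t)/289 + 30*cos(5*t)/289.
General solution: u = 16*sin(5*t)/289 + 30*cos(5*t)/289 + C1*exp(-3*t) + C2*t*exp(-3*t).
Apply the initial conditions: u(0) = 30/289 + C1 = 0 and u'(0) = 80/289 + C2 - 3*C1 = 0. Solving gives C1 = -30/289, C2 = -10/17.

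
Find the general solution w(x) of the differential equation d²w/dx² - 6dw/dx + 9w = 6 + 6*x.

w = 10/9 + 2*x/3 + C1*exp(3*x) + C2*x*exp(3*x)

Characteristic equation r² - 6r + 9 = 0 has discriminant (-6)² - 4·(9) = 0, so r = 3 is a repeated root.
Hence w_h = (C1 + C2*x)*exp(3*x).
For the particular solution try w_p = A0 + A1*x. Substituting and matching coefficients of each power of x gives A0 = 10/9, A1 = 2/3, so w_p = 10/9 + 2*x/3.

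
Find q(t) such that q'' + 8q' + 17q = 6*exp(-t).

q = 3*exp(-t)/5 + C1*cos(t)*exp(-4*t) + C2*exp(-4*t)*sin(t)

Characteristic equation r² + 8r + 17 = 0 has discriminant (8)² - 4·(17) = -4 < 0, so r = -4 ± i.
Hence q_h = C1*cos(t)*exp(-4*t) + C2*exp(-4*t)*sin(t).
Try q_p = A*exp(-t). Substituting into the equation and dividing by exp(-t) gives A = 3/5, so q_p = 3*exp(-t)/5.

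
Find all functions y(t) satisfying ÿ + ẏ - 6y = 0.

y = C1*exp(-3*t) + C2*exp(2*t)

Characteristic equation r² + r - 6 = 0 factors as (r + 3)(r - 2) = 0, so r = -3, 2.
Hence y_h = C1*exp(-3*t) + C2*exp(2*t).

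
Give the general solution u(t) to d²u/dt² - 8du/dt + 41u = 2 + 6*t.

Characteristic equation r² - 8r + 41 = 0 has discriminant (-8)² - 4·(41) = -100 < 0, so r = 4 ± 5i.
Hence u_h = C1*cos(5*t)*exp(4*t) + C2*exp(4*t)*sin(5*t).
For the particular solution try u_p = A0 + A1*t. Substituting and matching coefficients of each power of t gives A0 = 130/1681, A1 = 6/41, so u_p = 130/1681 + 6*t/41.

u = 130/1681 + 6*t/41 + C1*cos(5*t)*exp(4*t) + C2*exp(4*t)*sin(5*t)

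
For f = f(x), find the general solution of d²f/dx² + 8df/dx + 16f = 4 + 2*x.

Characteristic equation r² + 8r + 16 = 0 has discriminant (8)² - 4·(16) = 0, so r = -4 is a repeated root.
Hence f_h = (C1 + C2*x)*exp(-4*x).
For the particular solution try f_p = A0 + A1*x. Substituting and matching coefficients of each power of x gives A0 = 3/16, A1 = 1/8, so f_p = 3/16 + x/8.

f = 3/16 + x/8 + C1*exp(-4*x) + C2*x*exp(-4*x)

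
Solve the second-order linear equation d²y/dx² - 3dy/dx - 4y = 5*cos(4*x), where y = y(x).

y = -25*cos(4*x)/136 - 15*sin(4*x)/136 + C1*exp(4*x) + C2*exp(-x)

Characteristic equation r² - 3r - 4 = 0 factors as (r - 4)(r + 1) = 0, so r = 4, -1.
Hence y_h = C1*exp(4*x) + C2*exp(-x).
Try y_p = A*cos(4*x) + B*sin(4*x). Substituting and equating the coefficients of cos(4x) and sin(4x) gives A = -25/136, B = -15/136, so y_p = -25*cos(4*x)/136 - 15*sin(4*x)/136.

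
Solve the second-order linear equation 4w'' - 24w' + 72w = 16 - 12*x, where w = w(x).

Divide through by 4: w'' - 6w' + 18w = 4 - 3*x.
Characteristic equation r² - 6r + 18 = 0 has discriminant (-6)² - 4·(18) = -36 < 0, so r = 3 ± 3i.
Hence w_h = C1*cos(3*x)*exp(3*x) + C2*exp(3*x)*sin(3*x).
For the particular solution try w_p = A0 + A1*x. Substituting and matching coefficients of each power of x gives A0 = 1/6, A1 = -1/6, so w_p = 1/6 - x/6.

w = 1/6 - x/6 + C1*cos(3*x)*exp(3*x) + C2*exp(3*x)*sin(3*x)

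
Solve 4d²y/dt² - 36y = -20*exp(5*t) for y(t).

Divide through by 4: y'' - 9y = -5*exp(5*t).
Characteristic equation r² - 9 = 0 factors as (r - 3)(r + 3) = 0, so r = 3, -3.
Hence y_h = C1*exp(3*t) + C2*exp(-3*t).
Try y_p = A*exp(5*t). Substituting into the equation and dividing by exp(5*t) gives A = -5/16, so y_p = -5*exp(5*t)/16.

y = -5*exp(5*t)/16 + C1*exp(3*t) + C2*exp(-3*t)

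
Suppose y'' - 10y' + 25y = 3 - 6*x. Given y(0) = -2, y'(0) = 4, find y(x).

Characteristic equation r² - 10r + 25 = 0 has discriminant (-10)² - 4·(25) = 0, so r = 5 is a repeated root.
Hence y_h = (C1 + C2*x)*exp(5*x).
For the particular solution try y_p = A0 + A1*x. Substituting and matching coefficients of each power of x gives A0 = 3/125, A1 = -6/25, so y_p = 3/125 - 6*x/25.
General solution: y = 3/125 - 6*x/25 + C1*exp(5*x) + C2*x*exp(5*x).
Apply the initial conditions: y(0) = 3/125 + C1 = -2 and y'(0) = -6/25 + C2 + 5*C1 = 4. Solving gives C1 = -253/125, C2 = 359/25.

y = 3/125 - 253*exp(5*x)/125 - 6*x/25 + 359*x*exp(5*x)/25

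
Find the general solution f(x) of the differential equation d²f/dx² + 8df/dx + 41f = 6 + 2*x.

Characteristic equation r² + 8r + 41 = 0 has discriminant (8)² - 4·(41) = -100 < 0, so r = -4 ± 5i.
Hence f_h = C1*cos(5*x)*exp(-4*x) + C2*exp(-4*x)*sin(5*x).
For the particular solution try f_p = A0 + A1*x. Substituting and matching coefficients of each power of x gives A0 = 230/1681, A1 = 2/41, so f_p = 230/1681 + 2*x/41.

f = 230/1681 + 2*x/41 + C1*cos(5*x)*exp(-4*x) + C2*exp(-4*x)*sin(5*x)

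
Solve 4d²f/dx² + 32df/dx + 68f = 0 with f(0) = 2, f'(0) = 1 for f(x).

f = 2*cos(x)*exp(-4*x) + 9*exp(-4*x)*sin(x)

Divide through by 4: f'' + 8f' + 17f = 0.
Characteristic equation r² + 8r + 17 = 0 has discriminant (8)² - 4·(17) = -4 < 0, so r = -4 ± i.
Hence f_h = C1*cos(x)*exp(-4*x) + C2*exp(-4*x)*sin(x).
Apply the initial conditions: f(0) = C1 = 2 and f'(0) = C2 - 4*C1 = 1. Solving gives C1 = 2, C2 = 9.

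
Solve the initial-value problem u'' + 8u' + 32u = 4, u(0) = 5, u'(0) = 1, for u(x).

u = 1/8 + 39*cos(4*x)*exp(-4*x)/8 + 41*exp(-4*x)*sin(4*x)/8

Characteristic equation r² + 8r + 32 = 0 has discriminant (8)² - 4·(32) = -64 < 0, so r = -4 ± 4i.
Hence u_h = C1*cos(4*x)*exp(-4*x) + C2*exp(-4*x)*sin(4*x).
For the particular solution try u_p = A0. Substituting and matching coefficients of each power of x gives A0 = 1/8, so u_p = 1/8.
General solution: u = 1/8 + C1*cos(4*x)*exp(-4*x) + C2*exp(-4*x)*sin(4*x).
Apply the initial conditions: u(0) = 1/8 + C1 = 5 and u'(0) = -4*C1 + 4*C2 = 1. Solving gives C1 = 39/8, C2 = 41/8.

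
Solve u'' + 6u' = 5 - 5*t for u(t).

Characteristic equation r² + 6r = 0 factors as (r + 6)r = 0, so r = -6, 0.
Hence u_h = C1*exp(-6*t) + C2.
Since 0 is a characteristic root (multiplicity 1), multiply the polynomial trial by t: try u_p = t*(A0 + A1*t). Substituting and matching coefficients of each power of t gives A0 = 35/36, A1 = -5/12, so u_p = -5*t^2/12 + 35*t/36.

u = C2 - 5*t**2/12 + 35*t/36 + C1*exp(-6*t)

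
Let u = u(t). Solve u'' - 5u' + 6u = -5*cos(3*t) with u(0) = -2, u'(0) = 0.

Characteristic equation r² - 5r + 6 = 0 factors as (r - 2)(r - 3) = 0, so r = 2, 3.
Hence u_h = C1*exp(2*t) + C2*exp(3*t).
Try u_p = A*cos(3*t) + B*sin(3*t). Substituting and equating the coefficients of cos(3t) and sin(3t) gives A = 5/78, B = 25/78, so u_p = 5*cos(3*t)/78 + 25*sin(3*t)/78.
General solution: u = 5*cos(3*t)/78 + 25*sin(3*t)/78 + C1*exp(2*t) + C2*exp(3*t).
Apply the initial conditions: u(0) = 5/78 + C1 + C2 = -2 and u'(0) = 25/26 + 2*C1 + 3*C2 = 0. Solving gives C1 = -68/13, C2 = 19/6.

u = -68*exp(2*t)/13 + 5*cos(3*t)/78 + 19*exp(3*t)/6 + 25*sin(3*t)/78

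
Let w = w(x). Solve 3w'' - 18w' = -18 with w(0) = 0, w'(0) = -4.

w = 5/6 + x - 5*exp(6*x)/6

Divide through by 3: w'' - 6w' = -6.
Characteristic equation r² - 6r = 0 factors as (r - 6)r = 0, so r = 6, 0.
Hence w_h = C1*exp(6*x) + C2.
Since 1 solves the homogeneous equation (r = 0 is a root of multiplicity 1), multiply the trial by x. Try w_p = A*x. Substituting into the equation and dividing by 1 gives A = 1, so w_p = x.
General solution: w = C2 + x + C1*exp(6*x).
Apply the initial conditions: w(0) = C1 + C2 = 0 and w'(0) = 1 + 6*C1 = -4. Solving gives C1 = -5/6, C2 = 5/6.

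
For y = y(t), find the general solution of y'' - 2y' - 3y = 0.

y = C1*exp(-t) + C2*exp(3*t)

Characteristic equation r² - 2r - 3 = 0 factors as (r + 1)(r - 3) = 0, so r = -1, 3.
Hence y_h = C1*exp(-t) + C2*exp(3*t).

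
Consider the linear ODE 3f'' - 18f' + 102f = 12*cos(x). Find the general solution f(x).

Divide through by 3: f'' - 6f' + 34f = 4*cos(x).
Characteristic equation r² - 6r + 34 = 0 has discriminant (-6)² - 4·(34) = -100 < 0, so r = 3 ± 5i.
Hence f_h = C1*cos(5*x)*exp(3*x) + C2*exp(3*x)*sin(5*x).
Try f_p = A*cos(x) + B*sin(x). Substituting and equating the coefficients of cos(x) and sin(x) gives A = 44/375, B = -8/375, so f_p = -8*sin(x)/375 + 44*cos(x)/375.

f = -8*sin(x)/375 + 44*cos(x)/375 + C1*cos(5*x)*exp(3*x) + C2*exp(3*x)*sin(5*x)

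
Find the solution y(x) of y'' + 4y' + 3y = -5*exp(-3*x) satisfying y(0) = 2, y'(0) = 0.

y = exp(-3*x)/4 + 7*exp(-x)/4 + 5*x*exp(-3*x)/2

Characteristic equation r² + 4r + 3 = 0 factors as (r + 1)(r + 3) = 0, so r = -1, -3.
Hence y_h = C1*exp(-x) + C2*exp(-3*x).
Since exp(-3*x) solves the homogeneous equation (r = -3 is a root of multiplicity 1), multiply the trial by x. Try y_p = A*x*exp(-3*x). Substituting into the equation and dividing by exp(-3*x) gives A = 5/2, so y_p = 5*x*exp(-3*x)/2.
General solution: y = C1*exp(-x) + C2*exp(-3*x) + 5*x*exp(-3*x)/2.
Apply the initial conditions: y(0) = C1 + C2 = 2 and y'(0) = 5/2 - C1 - 3*C2 = 0. Solving gives C1 = 7/4, C2 = 1/4.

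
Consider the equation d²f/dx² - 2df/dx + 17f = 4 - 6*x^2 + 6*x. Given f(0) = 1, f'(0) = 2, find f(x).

f = 1516/4913 - 6*x**2/17 + 78*x/289 + 3397*cos(4*x)*exp(x)/4913 + 5103*exp(x)*sin(4*x)/19652

Characteristic equation r² - 2r + 17 = 0 has discriminant (-2)² - 4·(17) = -64 < 0, so r = 1 ± 4i.
Hence f_h = C1*cos(4*x)*exp(x) + C2*exp(x)*sin(4*x).
For the particular solution try f_p = A0 + A1*x + A2*x^2. Substituting and matching coefficients of each power of x gives A0 = 1516/4913, A1 = 78/289, A2 = -6/17, so f_p = 1516/4913 - 6*x^2/17 + 78*x/289.
General solution: f = 1516/4913 - 6*x^2/17 + 78*x/289 + C1*cos(4*x)*exp(x) + C2*exp(x)*sin(4*x).
Apply the initial conditions: f(0) = 1516/4913 + C1 = 1 and f'(0) = 78/289 + C1 + 4*C2 = 2. Solving gives C1 = 3397/4913, C2 = 5103/19652.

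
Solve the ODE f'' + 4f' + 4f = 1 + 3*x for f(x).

f = -1/2 + 3*x/4 + C1*exp(-2*x) + C2*x*exp(-2*x)

Characteristic equation r² + 4r + 4 = 0 has discriminant (4)² - 4·(4) = 0, so r = -2 is a repeated root.
Hence f_h = (C1 + C2*x)*exp(-2*x).
For the particular solution try f_p = A0 + A1*x. Substituting and matching coefficients of each power of x gives A0 = -1/2, A1 = 3/4, so f_p = -1/2 + 3*x/4.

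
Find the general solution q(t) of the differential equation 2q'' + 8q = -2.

q = -1/4 + C1*cos(2*t) + C2*sin(2*t)

Divide through by 2: q'' + 4q = -1.
Characteristic equation r² + 4 = 0 has discriminant (0)² - 4·(4) = -16 < 0, so r = ± 2i.
Hence q_h = C1*cos(2*t) + C2*sin(2*t).
For the particular solution try q_p = A0. Substituting and matching coefficients of each power of t gives A0 = -1/4, so q_p = -1/4.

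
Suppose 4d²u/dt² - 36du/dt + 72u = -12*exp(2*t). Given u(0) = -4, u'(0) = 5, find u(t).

u = -26*exp(3*t)/3 - 3*exp(2*t)/4 + 65*exp(6*t)/12

Divide through by 4: u'' - 9u' + 18u = -3*exp(2*t).
Characteristic equation r² - 9r + 18 = 0 factors as (r - 6)(r - 3) = 0, so r = 6, 3.
Hence u_h = C1*exp(6*t) + C2*exp(3*t).
Try u_p = A*exp(2*t). Substituting into the equation and dividing by exp(2*t) gives A = -3/4, so u_p = -3*exp(2*t)/4.
General solution: u = -3*exp(2*t)/4 + C1*exp(6*t) + C2*exp(3*t).
Apply the initial conditions: u(0) = -3/4 + C1 + C2 = -4 and u'(0) = -3/2 + 3*C2 + 6*C1 = 5. Solving gives C1 = 65/12, C2 = -26/3.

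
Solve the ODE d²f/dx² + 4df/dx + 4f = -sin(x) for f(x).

Characteristic equation r² + 4r + 4 = 0 has discriminant (4)² - 4·(4) = 0, so r = -2 is a repeated root.
Hence f_h = (C1 + C2*x)*exp(-2*x).
Try f_p = A*cos(x) + B*sin(x). Substituting and equating the coefficients of cos(x) and sin(x) gives A = 4/25, B = -3/25, so f_p = -3*sin(x)/25 + 4*cos(x)/25.

f = -3*sin(x)/25 + 4*cos(x)/25 + C1*exp(-2*x) + C2*x*exp(-2*x)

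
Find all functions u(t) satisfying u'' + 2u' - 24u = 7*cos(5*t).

u = -343*cos(5*t)/2501 + 70*sin(5*t)/2501 + C1*exp(-6*t) + C2*exp(4*t)

Characteristic equation r² + 2r - 24 = 0 factors as (r + 6)(r - 4) = 0, so r = -6, 4.
Hence u_h = C1*exp(-6*t) + C2*exp(4*t).
Try u_p = A*cos(5*t) + B*sin(5*t). Substituting and equating the coefficients of cos(5t) and sin(5t) gives A = -343/2501, B = 70/2501, so u_p = -343*cos(5*t)/2501 + 70*sin(5*t)/2501.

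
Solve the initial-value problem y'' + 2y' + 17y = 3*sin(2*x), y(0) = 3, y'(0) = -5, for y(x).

Characteristic equation r² + 2r + 17 = 0 has discriminant (2)² - 4·(17) = -64 < 0, so r = -1 ± 4i.
Hence y_h = C1*cos(4*x)*exp(-x) + C2*exp(-x)*sin(4*x).
Try y_p = A*cos(2*x) + B*sin(2*x). Substituting and equating the coefficients of cos(2x) and sin(2x) gives A = -12/185, B = 39/185, so y_p = -12*cos(2*x)/185 + 39*sin(2*x)/185.
General solution: y = -12*cos(2*x)/185 + 39*sin(2*x)/185 + C1*cos(4*x)*exp(-x) + C2*exp(-x)*sin(4*x).
Apply the initial conditions: y(0) = -12/185 + C1 = 3 and y'(0) = 78/185 - C1 + 4*C2 = -5. Solving gives C1 = 567/185, C2 = -109/185.

y = -12*cos(2*x)/185 + 39*sin(2*x)/185 - 109*exp(-x)*sin(4*x)/185 + 567*cos(4*x)*exp(-x)/185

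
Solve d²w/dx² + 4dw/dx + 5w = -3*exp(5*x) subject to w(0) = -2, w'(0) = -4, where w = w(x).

Characteristic equation r² + 4r + 5 = 0 has discriminant (4)² - 4·(5) = -4 < 0, so r = -2 ± i.
Hence w_h = C1*cos(x)*exp(-2*x) + C2*exp(-2*x)*sin(x).
Try w_p = A*exp(5*x). Substituting into the equation and dividing by exp(5*x) gives A = -3/50, so w_p = -3*exp(5*x)/50.
General solution: w = -3*exp(5*x)/50 + C1*cos(x)*exp(-2*x) + C2*exp(-2*x)*sin(x).
Apply the initial conditions: w(0) = -3/50 + C1 = -2 and w'(0) = -3/10 + C2 - 2*C1 = -4. Solving gives C1 = -97/50, C2 = -379/50.

w = -3*exp(5*x)/50 - 379*exp(-2*x)*sin(x)/50 - 97*cos(x)*exp(-2*x)/50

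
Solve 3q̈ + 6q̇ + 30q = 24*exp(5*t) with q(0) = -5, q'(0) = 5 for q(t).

Divide through by 3: q'' + 2q' + 10q = 8*exp(5*t).
Characteristic equation r² + 2r + 10 = 0 has discriminant (2)² - 4·(10) = -36 < 0, so r = -1 ± 3i.
Hence q_h = C1*cos(3*t)*exp(-t) + C2*exp(-t)*sin(3*t).
Try q_p = A*exp(5*t). Substituting into the equation and dividing by exp(5*t) gives A = 8/45, so q_p = 8*exp(5*t)/45.
General solution: q = 8*exp(5*t)/45 + C1*cos(3*t)*exp(-t) + C2*exp(-t)*sin(3*t).
Apply the initial conditions: q(0) = 8/45 + C1 = -5 and q'(0) = 8/9 - C1 + 3*C2 = 5. Solving gives C1 = -233/45, C2 = -16/45.

q = 8*exp(5*t)/45 - 233*cos(3*t)*exp(-t)/45 - 16*exp(-t)*sin(3*t)/45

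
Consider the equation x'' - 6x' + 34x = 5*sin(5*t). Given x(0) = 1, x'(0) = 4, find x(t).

Characteristic equation r² - 6r + 34 = 0 has discriminant (-6)² - 4·(34) = -100 < 0, so r = 3 ± 5i.
Hence x_h = C1*cos(5*t)*exp(3*t) + C2*exp(3*t)*sin(5*t).
Try x_p = A*cos(5*t) + B*sin(5*t). Substituting and equating the coefficients of cos(5t) and sin(5t) gives A = 50/327, B = 5/109, so x_p = 5*sin(5*t)/109 + 50*cos(5*t)/327.
General solution: x = 5*sin(5*t)/109 + 50*cos(5*t)/327 + C1*cos(5*t)*exp(3*t) + C2*exp(3*t)*sin(5*t).
Apply the initial conditions: x(0) = 50/327 + C1 = 1 and x'(0) = 25/109 + 3*C1 + 5*C2 = 4. Solving gives C1 = 277/327, C2 = 134/545.

x = 5*sin(5*t)/109 + 50*cos(5*t)/327 + 134*exp(3*t)*sin(5*t)/545 + 277*cos(5*t)*exp(3*t)/327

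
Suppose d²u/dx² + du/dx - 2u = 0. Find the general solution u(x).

Characteristic equation r² + r - 2 = 0 factors as (r - 1)(r + 2) = 0, so r = 1, -2.
Hence u_h = C1*exp(x) + C2*exp(-2*x).

u = C1*exp(x) + C2*exp(-2*x)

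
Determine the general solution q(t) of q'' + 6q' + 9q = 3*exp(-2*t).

Characteristic equation r² + 6r + 9 = 0 has discriminant (6)² - 4·(9) = 0, so r = -3 is a repeated root.
Hence q_h = (C1 + C2*t)*exp(-3*t).
Try q_p = A*exp(-2*t). Substituting into the equation and dividing by exp(-2*t) gives A = 3, so q_p = 3*exp(-2*t).

q = 3*exp(-2*t) + C1*exp(-3*t) + C2*t*exp(-3*t)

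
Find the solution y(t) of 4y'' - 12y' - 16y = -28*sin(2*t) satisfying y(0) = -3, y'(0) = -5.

y = -87*exp(4*t)/50 - 21*exp(-t)/25 - 21*cos(2*t)/50 + 14*sin(2*t)/25

Divide through by 4: y'' - 3y' - 4y = -7*sin(2*t).
Characteristic equation r² - 3r - 4 = 0 factors as (r - 4)(r + 1) = 0, so r = 4, -1.
Hence y_h = C1*exp(4*t) + C2*exp(-t).
Try y_p = A*cos(2*t) + B*sin(2*t). Substituting and equating the coefficients of cos(2t) and sin(2t) gives A = -21/50, B = 14/25, so y_p = -21*cos(2*t)/50 + 14*sin(2*t)/25.
General solution: y = -21*cos(2*t)/50 + 14*sin(2*t)/25 + C1*exp(4*t) + C2*exp(-t).
Apply the initial conditions: y(0) = -21/50 + C1 + C2 = -3 and y'(0) = 28/25 - C2 + 4*C1 = -5. Solving gives C1 = -87/50, C2 = -21/25.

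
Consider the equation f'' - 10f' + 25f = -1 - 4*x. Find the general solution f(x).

Characteristic equation r² - 10r + 25 = 0 has discriminant (-10)² - 4·(25) = 0, so r = 5 is a repeated root.
Hence f_h = (C1 + C2*x)*exp(5*x).
For the particular solution try f_p = A0 + A1*x. Substituting and matching coefficients of each power of x gives A0 = -13/125, A1 = -4/25, so f_p = -13/125 - 4*x/25.

f = -13/125 - 4*x/25 + C1*exp(5*x) + C2*x*exp(5*x)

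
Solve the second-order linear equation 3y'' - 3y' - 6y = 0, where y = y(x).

Divide through by 3: y'' - y' - 2y = 0.
Characteristic equation r² - r - 2 = 0 factors as (r + 1)(r - 2) = 0, so r = -1, 2.
Hence y_h = C1*exp(-x) + C2*exp(2*x).

y = C1*exp(-x) + C2*exp(2*x)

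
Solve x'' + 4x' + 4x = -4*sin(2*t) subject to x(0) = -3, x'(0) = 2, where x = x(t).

x = cos(2*t)/2 - 7*exp(-2*t)/2 - 5*t*exp(-2*t)

Characteristic equation r² + 4r + 4 = 0 has discriminant (4)² - 4·(4) = 0, so r = -2 is a repeated root.
Hence x_h = (C1 + C2*t)*exp(-2*t).
Try x_p = A*cos(2*t) + B*sin(2*t). Substituting and equating the coefficients of cos(2t) and sin(2t) gives A = 1/2, B = 0, so x_p = cos(2*t)/2.
General solution: x = cos(2*t)/2 + C1*exp(-2*t) + C2*t*exp(-2*t).
Apply the initial conditions: x(0) = 1/2 + C1 = -3 and x'(0) = C2 - 2*C1 = 2. Solving gives C1 = -7/2, C2 = -5.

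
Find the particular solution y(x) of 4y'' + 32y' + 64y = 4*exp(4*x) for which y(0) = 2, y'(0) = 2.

y = exp(4*x)/64 + 127*exp(-4*x)/64 + 79*x*exp(-4*x)/8

Divide through by 4: y'' + 8y' + 16y = exp(4*x).
Characteristic equation r² + 8r + 16 = 0 has discriminant (8)² - 4·(16) = 0, so r = -4 is a repeated root.
Hence y_h = (C1 + C2*x)*exp(-4*x).
Try y_p = A*exp(4*x). Substituting into the equation and dividing by exp(4*x) gives A = 1/64, so y_p = exp(4*x)/64.
General solution: y = exp(4*x)/64 + C1*exp(-4*x) + C2*x*exp(-4*x).
Apply the initial conditions: y(0) = 1/64 + C1 = 2 and y'(0) = 1/16 + C2 - 4*C1 = 2. Solving gives C1 = 127/64, C2 = 79/8.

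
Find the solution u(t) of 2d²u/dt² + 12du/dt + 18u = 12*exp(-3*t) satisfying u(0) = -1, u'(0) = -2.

u = -exp(-3*t) - 5*t*exp(-3*t) + 3*t**2*exp(-3*t)

Divide through by 2: u'' + 6u' + 9u = 6*exp(-3*t).
Characteristic equation r² + 6r + 9 = 0 has discriminant (6)² - 4·(9) = 0, so r = -3 is a repeated root.
Hence u_h = (C1 + C2*t)*exp(-3*t).
Since exp(-3*t) solves the homogeneous equation (r = -3 is a root of multiplicity 2), multiply the trial by t^2. Try u_p = A*t^2*exp(-3*t). Substituting into the equation and dividing by exp(-3*t) gives A = 3, so u_p = 3*t^2*exp(-3*t).
General solution: u = C1*exp(-3*t) + 3*t^2*exp(-3*t) + C2*t*exp(-3*t).
Apply the initial conditions: u(0) = C1 = -1 and u'(0) = C2 - 3*C1 = -2. Solving gives C1 = -1, C2 = -5.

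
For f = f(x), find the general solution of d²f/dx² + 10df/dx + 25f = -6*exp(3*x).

Characteristic equation r² + 10r + 25 = 0 has discriminant (10)² - 4·(25) = 0, so r = -5 is a repeated root.
Hence f_h = (C1 + C2*x)*exp(-5*x).
Try f_p = A*exp(3*x). Substituting into the equation and dividing by exp(3*x) gives A = -3/32, so f_p = -3*exp(3*x)/32.

f = -3*exp(3*x)/32 + C1*exp(-5*x) + C2*x*exp(-5*x)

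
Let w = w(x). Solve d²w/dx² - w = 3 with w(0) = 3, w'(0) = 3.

w = -3 + 3*exp(-x)/2 + 9*exp(x)/2

Characteristic equation r² - 1 = 0 factors as (r - 1)(r + 1) = 0, so r = 1, -1.
Hence w_h = C1*exp(x) + C2*exp(-x).
For the particular solution try w_p = A0. Substituting and matching coefficients of each power of x gives A0 = -3, so w_p = -3.
General solution: w = -3 + C1*exp(x) + C2*exp(-x).
Apply the initial conditions: w(0) = -3 + C1 + C2 = 3 and w'(0) = C1 - C2 = 3. Solving gives C1 = 9/2, C2 = 3/2.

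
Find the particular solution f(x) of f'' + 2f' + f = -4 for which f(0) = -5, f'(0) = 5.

f = -4 - exp(-x) + 4*x*exp(-x)

Characteristic equation r² + 2r + 1 = 0 has discriminant (2)² - 4·(1) = 0, so r = -1 is a repeated root.
Hence f_h = (C1 + C2*x)*exp(-x).
For the particular solution try f_p = A0. Substituting and matching coefficients of each power of x gives A0 = -4, so f_p = -4.
General solution: f = -4 + C1*exp(-x) + C2*x*exp(-x).
Apply the initial conditions: f(0) = -4 + C1 = -5 and f'(0) = C2 - C1 = 5. Solving gives C1 = -1, C2 = 4.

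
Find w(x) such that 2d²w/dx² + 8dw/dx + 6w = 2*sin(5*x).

w = -11*sin(5*x)/442 - 5*cos(5*x)/221 + C1*exp(-x) + C2*exp(-3*x)

Divide through by 2: w'' + 4w' + 3w = sin(5*x).
Characteristic equation r² + 4r + 3 = 0 factors as (r + 1)(r + 3) = 0, so r = -1, -3.
Hence w_h = C1*exp(-x) + C2*exp(-3*x).
Try w_p = A*cos(5*x) + B*sin(5*x). Substituting and equating the coefficients of cos(5x) and sin(5x) gives A = -5/221, B = -11/442, so w_p = -11*sin(5*x)/442 - 5*cos(5*x)/221.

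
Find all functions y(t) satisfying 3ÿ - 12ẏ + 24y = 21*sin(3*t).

y = -7*sin(3*t)/145 + 84*cos(3*t)/145 + C1*cos(2*t)*exp(2*t) + C2*exp(2*t)*sin(2*t)

Divide through by 3: y'' - 4y' + 8y = 7*sin(3*t).
Characteristic equation r² - 4r + 8 = 0 has discriminant (-4)² - 4·(8) = -16 < 0, so r = 2 ± 2i.
Hence y_h = C1*cos(2*t)*exp(2*t) + C2*exp(2*t)*sin(2*t).
Try y_p = A*cos(3*t) + B*sin(3*t). Substituting and equating the coefficients of cos(3t) and sin(3t) gives A = 84/145, B = -7/145, so y_p = -7*sin(3*t)/145 + 84*cos(3*t)/145.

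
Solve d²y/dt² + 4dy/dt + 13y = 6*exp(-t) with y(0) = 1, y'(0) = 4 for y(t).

y = 3*exp(-t)/5 + 2*cos(3*t)*exp(-2*t)/5 + 9*exp(-2*t)*sin(3*t)/5

Characteristic equation r² + 4r + 13 = 0 has discriminant (4)² - 4·(13) = -36 < 0, so r = -2 ± 3i.
Hence y_h = C1*cos(3*t)*exp(-2*t) + C2*exp(-2*t)*sin(3*t).
Try y_p = A*exp(-t). Substituting into the equation and dividing by exp(-t) gives A = 3/5, so y_p = 3*exp(-t)/5.
General solution: y = 3*exp(-t)/5 + C1*cos(3*t)*exp(-2*t) + C2*exp(-2*t)*sin(3*t).
Apply the initial conditions: y(0) = 3/5 + C1 = 1 and y'(0) = -3/5 - 2*C1 + 3*C2 = 4. Solving gives C1 = 2/5, C2 = 9/5.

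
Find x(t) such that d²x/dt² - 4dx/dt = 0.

x = C2 + C1*exp(4*t)

Characteristic equation r² - 4r = 0 factors as (r - 4)r = 0, so r = 4, 0.
Hence x_h = C1*exp(4*t) + C2.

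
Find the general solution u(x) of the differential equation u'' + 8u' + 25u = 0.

u = C1*cos(3*x)*exp(-4*x) + C2*exp(-4*x)*sin(3*x)

Characteristic equation r² + 8r + 25 = 0 has discriminant (8)² - 4·(25) = -36 < 0, so r = -4 ± 3i.
Hence u_h = C1*cos(3*x)*exp(-4*x) + C2*exp(-4*x)*sin(3*x).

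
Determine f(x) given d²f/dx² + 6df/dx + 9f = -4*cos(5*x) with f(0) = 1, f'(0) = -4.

Characteristic equation r² + 6r + 9 = 0 has discriminant (6)² - 4·(9) = 0, so r = -3 is a repeated root.
Hence f_h = (C1 + C2*x)*exp(-3*x).
Try f_p = A*cos(5*x) + B*sin(5*x). Substituting and equating the coefficients of cos(5x) and sin(5x) gives A = 16/289, B = -30/289, so f_p = -30*sin(5*x)/289 + 16*cos(5*x)/289.
General solution: f = -30*sin(5*x)/289 + 16*cos(5*x)/289 + C1*exp(-3*x) + C2*x*exp(-3*x).
Apply the initial conditions: f(0) = 16/289 + C1 = 1 and f'(0) = -150/289 + C2 - 3*C1 = -4. Solving gives C1 = 273/289, C2 = -11/17.

f = -30*sin(5*x)/289 + 16*cos(5*x)/289 + 273*exp(-3*x)/289 - 11*x*exp(-3*x)/17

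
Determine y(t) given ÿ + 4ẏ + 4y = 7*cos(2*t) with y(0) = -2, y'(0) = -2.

Characteristic equation r² + 4r + 4 = 0 has discriminant (4)² - 4·(4) = 0, so r = -2 is a repeated root.
Hence y_h = (C1 + C2*t)*exp(-2*t).
Try y_p = A*cos(2*t) + B*sin(2*t). Substituting and equating the coefficients of cos(2t) and sin(2t) gives A = 0, B = 7/8, so y_p = 7*sin(2*t)/8.
General solution: y = 7*sin(2*t)/8 + C1*exp(-2*t) + C2*t*exp(-2*t).
Apply the initial conditions: y(0) = C1 = -2 and y'(0) = 7/4 + C2 - 2*C1 = -2. Solving gives C1 = -2, C2 = -31/4.

y = -2*exp(-2*t) + 7*sin(2*t)/8 - 31*t*exp(-2*t)/4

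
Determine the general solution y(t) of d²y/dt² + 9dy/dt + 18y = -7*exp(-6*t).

y = C1*exp(-3*t) + C2*exp(-6*t) + 7*t*exp(-6*t)/3

Characteristic equation r² + 9r + 18 = 0 factors as (r + 3)(r + 6) = 0, so r = -3, -6.
Hence y_h = C1*exp(-3*t) + C2*exp(-6*t).
Since exp(-6*t) solves the homogeneous equation (r = -6 is a root of multiplicity 1), multiply the trial by t. Try y_p = A*t*exp(-6*t). Substituting into the equation and dividing by exp(-6*t) gives A = 7/3, so y_p = 7*t*exp(-6*t)/3.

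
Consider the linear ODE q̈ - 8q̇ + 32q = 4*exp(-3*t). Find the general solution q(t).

q = 4*exp(-3*t)/65 + C1*cos(4*t)*exp(4*t) + C2*exp(4*t)*sin(4*t)

Characteristic equation r² - 8r + 32 = 0 has discriminant (-8)² - 4·(32) = -64 < 0, so r = 4 ± 4i.
Hence q_h = C1*cos(4*t)*exp(4*t) + C2*exp(4*t)*sin(4*t).
Try q_p = A*exp(-3*t). Substituting into the equation and dividing by exp(-3*t) gives A = 4/65, so q_p = 4*exp(-3*t)/65.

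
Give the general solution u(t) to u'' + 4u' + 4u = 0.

u = C1*exp(-2*t) + C2*t*exp(-2*t)

Characteristic equation r² + 4r + 4 = 0 has discriminant (4)² - 4·(4) = 0, so r = -2 is a repeated root.
Hence u_h = (C1 + C2*t)*exp(-2*t).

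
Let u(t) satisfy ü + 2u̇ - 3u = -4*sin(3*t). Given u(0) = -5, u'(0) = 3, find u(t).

Characteristic equation r² + 2r - 3 = 0 factors as (r + 3)(r - 1) = 0, so r = -3, 1.
Hence u_h = C1*exp(-3*t) + C2*exp(t).
Try u_p = A*cos(3*t) + B*sin(3*t). Substituting and equating the coefficients of cos(3t) and sin(3t) gives A = 2/15, B = 4/15, so u_p = 2*cos(3*t)/15 + 4*sin(3*t)/15.
General solution: u = 2*cos(3*t)/15 + 4*sin(3*t)/15 + C1*exp(-3*t) + C2*exp(t).
Apply the initial conditions: u(0) = 2/15 + C1 + C2 = -5 and u'(0) = 4/5 + C2 - 3*C1 = 3. Solving gives C1 = -11/6, C2 = -33/10.

u = -33*exp(t)/10 - 11*exp(-3*t)/6 + 2*cos(3*t)/15 + 4*sin(3*t)/15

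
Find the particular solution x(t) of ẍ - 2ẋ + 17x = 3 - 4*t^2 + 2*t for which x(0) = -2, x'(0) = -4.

x = 1039/4913 - 4*t**2/17 + 18*t/289 - 10865*cos(4*t)*exp(t)/4913 - 9093*exp(t)*sin(4*t)/19652

Characteristic equation r² - 2r + 17 = 0 has discriminant (-2)² - 4·(17) = -64 < 0, so r = 1 ± 4i.
Hence x_h = C1*cos(4*t)*exp(t) + C2*exp(t)*sin(4*t).
For the particular solution try x_p = A0 + A1*t + A2*t^2. Substituting and matching coefficients of each power of t gives A0 = 1039/4913, A1 = 18/289, A2 = -4/17, so x_p = 1039/4913 - 4*t^2/17 + 18*t/289.
General solution: x = 1039/4913 - 4*t^2/17 + 18*t/289 + C1*cos(4*t)*exp(t) + C2*exp(t)*sin(4*t).
Apply the initial conditions: x(0) = 1039/4913 + C1 = -2 and x'(0) = 18/289 + C1 + 4*C2 = -4. Solving gives C1 = -10865/4913, C2 = -9093/19652.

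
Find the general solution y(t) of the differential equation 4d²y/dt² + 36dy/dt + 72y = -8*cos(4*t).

Divide through by 4: y'' + 9y' + 18y = -2*cos(4*t).
Characteristic equation r² + 9r + 18 = 0 factors as (r + 6)(r + 3) = 0, so r = -6, -3.
Hence y_h = C1*exp(-6*t) + C2*exp(-3*t).
Try y_p = A*cos(4*t) + B*sin(4*t). Substituting and equating the coefficients of cos(4t) and sin(4t) gives A = -1/325, B = -18/325, so y_p = -18*sin(4*t)/325 - cos(4*t)/325.

y = -18*sin(4*t)/325 - cos(4*t)/325 + C1*exp(-6*t) + C2*exp(-3*t)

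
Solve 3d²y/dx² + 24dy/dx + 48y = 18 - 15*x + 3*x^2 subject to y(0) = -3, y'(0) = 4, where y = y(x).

y = 71/128 - 455*exp(-4*x)/128 - 3*x/8 + x**2/16 - 315*x*exp(-4*x)/32

Divide through by 3: y'' + 8y' + 16y = 6 + x^2 - 5*x.
Characteristic equation r² + 8r + 16 = 0 has discriminant (8)² - 4·(16) = 0, so r = -4 is a repeated root.
Hence y_h = (C1 + C2*x)*exp(-4*x).
For the particular solution try y_p = A0 + A1*x + A2*x^2. Substituting and matching coefficients of each power of x gives A0 = 71/128, A1 = -3/8, A2 = 1/16, so y_p = 71/128 - 3*x/8 + x^2/16.
General solution: y = 71/128 - 3*x/8 + x^2/16 + C1*exp(-4*x) + C2*x*exp(-4*x).
Apply the initial conditions: y(0) = 71/128 + C1 = -3 and y'(0) = -3/8 + C2 - 4*C1 = 4. Solving gives C1 = -455/128, C2 = -315/32.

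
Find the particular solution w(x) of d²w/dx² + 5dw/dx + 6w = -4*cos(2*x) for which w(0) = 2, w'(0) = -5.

w = 2*exp(-2*x) - 5*sin(2*x)/13 - cos(2*x)/13 + exp(-3*x)/13

Characteristic equation r² + 5r + 6 = 0 factors as (r + 3)(r + 2) = 0, so r = -3, -2.
Hence w_h = C1*exp(-3*x) + C2*exp(-2*x).
Try w_p = A*cos(2*x) + B*sin(2*x). Substituting and equating the coefficients of cos(2x) and sin(2x) gives A = -1/13, B = -5/13, so w_p = -5*sin(2*x)/13 - cos(2*x)/13.
General solution: w = -5*sin(2*x)/13 - cos(2*x)/13 + C1*exp(-3*x) + C2*exp(-2*x).
Apply the initial conditions: w(0) = -1/13 + C1 + C2 = 2 and w'(0) = -10/13 - 3*C1 - 2*C2 = -5. Solving gives C1 = 1/13, C2 = 2.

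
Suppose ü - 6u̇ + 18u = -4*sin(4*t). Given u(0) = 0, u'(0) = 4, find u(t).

u = -24*cos(4*t)/145 - 2*sin(4*t)/145 + 24*cos(3*t)*exp(3*t)/145 + 172*exp(3*t)*sin(3*t)/145

Characteristic equation r² - 6r + 18 = 0 has discriminant (-6)² - 4·(18) = -36 < 0, so r = 3 ± 3i.
Hence u_h = C1*cos(3*t)*exp(3*t) + C2*exp(3*t)*sin(3*t).
Try u_p = A*cos(4*t) + B*sin(4*t). Substituting and equating the coefficients of cos(4t) and sin(4t) gives A = -24/145, B = -2/145, so u_p = -24*cos(4*t)/145 - 2*sin(4*t)/145.
General solution: u = -24*cos(4*t)/145 - 2*sin(4*t)/145 + C1*cos(3*t)*exp(3*t) + C2*exp(3*t)*sin(3*t).
Apply the initial conditions: u(0) = -24/145 + C1 = 0 and u'(0) = -8/145 + 3*C1 + 3*C2 = 4. Solving gives C1 = 24/145, C2 = 172/145.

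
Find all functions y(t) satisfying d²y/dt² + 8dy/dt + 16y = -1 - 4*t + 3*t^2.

Characteristic equation r² + 8r + 16 = 0 has discriminant (8)² - 4·(16) = 0, so r = -4 is a repeated root.
Hence y_h = (C1 + C2*t)*exp(-4*t).
For the particular solution try y_p = A0 + A1*t + A2*t^2. Substituting and matching coefficients of each power of t gives A0 = 17/128, A1 = -7/16, A2 = 3/16, so y_p = 17/128 - 7*t/16 + 3*t^2/16.

y = 17/128 - 7*t/16 + 3*t**2/16 + C1*exp(-4*t) + C2*t*exp(-4*t)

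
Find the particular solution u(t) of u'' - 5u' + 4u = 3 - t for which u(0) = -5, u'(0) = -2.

u = 7/16 - 20*exp(t)/3 - t/4 + 59*exp(4*t)/48

Characteristic equation r² - 5r + 4 = 0 factors as (r - 1)(r - 4) = 0, so r = 1, 4.
Hence u_h = C1*exp(t) + C2*exp(4*t).
For the particular solution try u_p = A0 + A1*t. Substituting and matching coefficients of each power of t gives A0 = 7/16, A1 = -1/4, so u_p = 7/16 - t/4.
General solution: u = 7/16 - t/4 + C1*exp(t) + C2*exp(4*t).
Apply the initial conditions: u(0) = 7/16 + C1 + C2 = -5 and u'(0) = -1/4 + C1 + 4*C2 = -2. Solving gives C1 = -20/3, C2 = 59/48.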